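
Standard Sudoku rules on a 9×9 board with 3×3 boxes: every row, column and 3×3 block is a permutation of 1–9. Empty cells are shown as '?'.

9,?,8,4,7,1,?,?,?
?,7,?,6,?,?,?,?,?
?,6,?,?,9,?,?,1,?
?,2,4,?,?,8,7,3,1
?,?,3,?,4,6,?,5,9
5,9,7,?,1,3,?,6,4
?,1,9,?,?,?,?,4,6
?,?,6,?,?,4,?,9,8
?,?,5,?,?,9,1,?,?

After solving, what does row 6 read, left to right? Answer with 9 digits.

r1c8 = 2 (sole candidate).
r2c8 = 8 (sole candidate).
r3c3 = 2 (sole candidate).
r3c6 = 5 (sole candidate).
r4c1 = 6 (sole candidate).
r4c5 = 5 (sole candidate).
r5c2 = 8 (sole candidate).
r5c7 = 2 (sole candidate).
r6c4 = 2: row 6 has {1,3,4,5,6,7,9}; col 4 has {4,6}; box has {1,3,4,5,6,8} → only 2 remains.
r6c7 = 8: row 6 has {1,2,3,4,5,6,7,9}; col 7 has {1,2,7}; box has {1,2,3,4,5,6,7,9} → only 8 remains.

597213864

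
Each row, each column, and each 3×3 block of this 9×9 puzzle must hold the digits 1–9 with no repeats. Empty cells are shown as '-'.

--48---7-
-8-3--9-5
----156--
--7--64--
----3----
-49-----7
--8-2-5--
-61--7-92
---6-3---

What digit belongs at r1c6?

9

r5c4 = 7 (hidden single in row 5).
r5c6 = 4 (hidden single in row 5).
r2c6 = 2 (sole candidate).
r1c6 = 9: row 1 has {4,7,8}; col 6 has {2,3,4,5,6,7}; box has {1,2,3,5,8} → only 9 remains.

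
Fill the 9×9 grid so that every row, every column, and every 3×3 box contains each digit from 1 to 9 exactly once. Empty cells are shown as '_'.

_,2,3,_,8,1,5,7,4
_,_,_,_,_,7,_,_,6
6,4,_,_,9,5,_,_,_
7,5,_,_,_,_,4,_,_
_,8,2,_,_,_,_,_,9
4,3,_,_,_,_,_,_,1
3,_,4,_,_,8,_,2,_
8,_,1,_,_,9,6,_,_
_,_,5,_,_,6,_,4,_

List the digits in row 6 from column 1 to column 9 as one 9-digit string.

R1C1 = 9 (sole candidate).
R1C4 = 6 (sole candidate).
R2C2 = 1 (sole candidate).
R2C3 = 8 (sole candidate).
R3C3 = 7 (sole candidate).
R5C1 = 1 (sole candidate).
R6C6 = 2: row 6 has {1,3,4}; col 6 has {1,5,6,7,8,9}; box has {} → only 2 remains.
R8C2 = 7 (sole candidate).
R9C1 = 2 (sole candidate).
R9C2 = 9 (sole candidate).
R2C1 = 5 (sole candidate).
R4C6 = 3 (sole candidate).
R5C6 = 4 (sole candidate).
R7C2 = 6 (sole candidate).
R4C9 = 2 (hidden single in row 4).
R7C7 = 9 (hidden single in row 7).
R2C8 = 9 (hidden single in row 2).
R3C8 = 1 (hidden single in column 8).
R9C7 = 1 (hidden single in column 7).
R9C9 = 8 (hidden single in row 9).
R3C9 = 3 (sole candidate).
R8C9 = 5 (sole candidate).
R2C7 = 2 (sole candidate).
R3C4 = 2 (sole candidate).
R3C7 = 8 (sole candidate).
R6C7 = 7: row 6 has {1,2,3,4}; col 7 has {1,2,4,5,6,8,9}; box has {1,2,4,9} → only 7 remains.
R7C9 = 7 (sole candidate).
R8C8 = 3 (sole candidate).
R5C7 = 3 (sole candidate).
R8C4 = 4 (sole candidate).
R8C5 = 2 (sole candidate).
R2C4 = 3 (sole candidate).
R2C5 = 4 (sole candidate).
R9C4 = 7 (sole candidate).
R9C5 = 3 (sole candidate).
R5C4 = 5 (sole candidate).
R5C8 = 6 (sole candidate).
R6C5 = 6: row 6 has {1,2,3,4,7}; col 5 has {2,3,4,8,9}; box has {2,3,4,5} → only 6 remains.
R7C4 = 1 (sole candidate).
R7C5 = 5 (sole candidate).
R4C5 = 1 (sole candidate).
R4C8 = 8 (sole candidate).
R5C5 = 7 (sole candidate).
R6C3 = 9: row 6 has {1,2,3,4,6,7}; col 3 has {1,2,3,4,5,7,8}; box has {1,2,3,4,5,7,8} → only 9 remains.
R6C4 = 8: row 6 has {1,2,3,4,6,7,9}; col 4 has {1,2,3,4,5,6,7}; box has {1,2,3,4,5,6,7} → only 8 remains.
R6C8 = 5: row 6 has {1,2,3,4,6,7,8,9}; col 8 has {1,2,3,4,6,7,8,9}; box has {1,2,3,4,6,7,8,9} → only 5 remains.

439862751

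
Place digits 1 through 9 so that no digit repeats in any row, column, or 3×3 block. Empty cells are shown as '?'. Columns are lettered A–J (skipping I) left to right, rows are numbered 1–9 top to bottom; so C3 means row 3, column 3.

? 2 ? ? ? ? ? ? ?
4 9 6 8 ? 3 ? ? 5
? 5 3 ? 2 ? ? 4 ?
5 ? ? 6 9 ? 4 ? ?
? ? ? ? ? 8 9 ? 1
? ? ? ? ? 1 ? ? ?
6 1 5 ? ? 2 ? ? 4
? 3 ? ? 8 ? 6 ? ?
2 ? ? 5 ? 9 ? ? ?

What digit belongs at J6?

6

F4 = 7: row 4 has {4,5,6,9}; col 6 has {1,2,3,8,9}; box has {1,6,8,9} → only 7 remains.
F8 = 4: row 8 has {3,6,8}; col 6 has {1,2,3,7,8,9}; box has {2,5,8,9} → only 4 remains.
F3 = 6: row 3 has {2,3,4,5}; col 6 has {1,2,3,4,7,8,9}; box has {2,3,8} → only 6 remains.
B4 = 8: row 4 has {4,5,6,7,9}; col 2 has {1,2,3,5,9}; box has {5} → only 8 remains.
F1 = 5: row 1 has {2}; col 6 has {1,2,3,4,6,7,8,9}; box has {2,3,6,8} → only 5 remains.
C4 = 1: in row 4, 1 can only go here (every other open cell in that row sees a 1).
H7 = 9: in row 7, 9 can only go here (every other open cell in that row sees a 9).
G7 = 8: in row 7, 8 can only go here (every other open cell in that row sees an 8).
H8 = 5: in row 8, 5 can only go here (every other open cell in that row sees a 5).
E5 = 5: in row 5, 5 can only go here (every other open cell in that row sees a 5).
G6 = 5: in row 6, 5 can only go here (every other open cell in that row sees a 5).
D8 = 1: in row 8, 1 can only go here (every other open cell in that row sees a 1).
J8 = 2: in row 8, 2 can only go here (every other open cell in that row sees a 2).
J4 = 3: row 4 has {1,4,5,6,7,8,9}; col 9 has {1,2,4,5}; box has {1,4,5,9} → only 3 remains.
J9 = 7: row 9 has {2,5,9}; col 9 has {1,2,3,4,5}; box has {2,4,5,6,8,9} → only 7 remains.
H4 = 2: row 4 has {1,3,4,5,6,7,8,9}; col 8 has {4,5,9}; box has {1,3,4,5,9} → only 2 remains.
B9 = 4: row 9 has {2,5,7,9}; col 2 has {1,2,3,5,8,9}; box has {1,2,3,5,6} → only 4 remains.
C9 = 8: row 9 has {2,4,5,7,9}; col 3 has {1,3,5,6}; box has {1,2,3,4,5,6} → only 8 remains.
C1 = 7: row 1 has {2,5}; col 3 has {1,3,5,6,8}; box has {2,3,4,5,6,9} → only 7 remains.
C8 = 9: row 8 has {1,2,3,4,5,6,8}; col 3 has {1,3,5,6,7,8}; box has {1,2,3,4,5,6,8} → only 9 remains.
A8 = 7: row 8 has {1,2,3,4,5,6,8,9}; col 1 has {2,4,5,6}; box has {1,2,3,4,5,6,8,9} → only 7 remains.
A5 = 3: row 5 has {1,5,8,9}; col 1 has {2,4,5,6,7}; box has {1,5,8} → only 3 remains.
A6 = 9: row 6 has {1,5}; col 1 has {2,3,4,5,6,7}; box has {1,3,5,8} → only 9 remains.
G2 = 2: in row 2, 2 can only go here (every other open cell in that row sees a 2).
E9 = 6: in row 9, 6 can only go here (every other open cell in that row sees a 6).
G3 = 7: in column 7, 7 can only go here (every other open cell in that column sees a 7).
H2 = 1: row 2 has {2,3,4,5,6,8,9}; col 8 has {2,4,5,9}; box has {2,4,5,7} → only 1 remains.
D3 = 9: row 3 has {2,3,4,5,6,7}; col 4 has {1,5,6,8}; box has {2,3,5,6,8} → only 9 remains.
J3 = 8: row 3 has {2,3,4,5,6,7,9}; col 9 has {1,2,3,4,5,7}; box has {1,2,4,5,7} → only 8 remains.
J6 = 6: row 6 has {1,5,9}; col 9 has {1,2,3,4,5,7,8}; box has {1,2,3,4,5,9} → only 6 remains.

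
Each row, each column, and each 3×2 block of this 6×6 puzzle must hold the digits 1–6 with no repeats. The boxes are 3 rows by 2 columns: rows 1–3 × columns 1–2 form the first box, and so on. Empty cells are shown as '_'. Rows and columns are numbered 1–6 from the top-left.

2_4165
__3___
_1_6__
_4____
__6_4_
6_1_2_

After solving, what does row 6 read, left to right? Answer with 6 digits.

651423

R1C2 = 3: row 1 has {1,2,4,5,6}; col 2 has {1,4}; box has {1,2} → only 3 remains.
R2C5 = 1: row 2 has {3}; col 5 has {2,4,6}; box has {5,6} → only 1 remains.
R3C5 = 3: row 3 has {1,6}; col 5 has {1,2,4,6}; box has {1,5,6} → only 3 remains.
R4C5 = 5: row 4 has {4}; col 5 has {1,2,3,4,6}; box has {2,4} → only 5 remains.
R6C2 = 5: row 6 has {1,2,6}; col 2 has {1,3,4}; box has {4,6} → only 5 remains.
R6C6 = 3: row 6 has {1,2,5,6}; col 6 has {5}; box has {2,4,5} → only 3 remains.
R2C2 = 6: row 2 has {1,3}; col 2 has {1,3,4,5}; box has {1,2,3} → only 6 remains.
R4C3 = 2: row 4 has {4,5}; col 3 has {1,3,4,6}; box has {1,6} → only 2 remains.
R4C4 = 3: row 4 has {2,4,5}; col 4 has {1,6}; box has {1,2,6} → only 3 remains.
R5C2 = 2: row 5 has {4,6}; col 2 has {1,3,4,5,6}; box has {4,5,6} → only 2 remains.
R5C4 = 5: row 5 has {2,4,6}; col 4 has {1,3,6}; box has {1,2,3,6} → only 5 remains.
R5C6 = 1: row 5 has {2,4,5,6}; col 6 has {3,5}; box has {2,3,4,5} → only 1 remains.
R6C4 = 4: row 6 has {1,2,3,5,6}; col 4 has {1,3,5,6}; box has {1,2,3,5,6} → only 4 remains.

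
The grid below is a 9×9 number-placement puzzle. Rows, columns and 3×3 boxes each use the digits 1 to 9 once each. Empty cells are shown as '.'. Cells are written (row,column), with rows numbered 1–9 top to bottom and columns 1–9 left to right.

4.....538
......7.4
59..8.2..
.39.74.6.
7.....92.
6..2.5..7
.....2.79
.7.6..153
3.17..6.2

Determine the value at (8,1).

(3,8) = 1 (sole candidate).
(3,9) = 6 (sole candidate).
(4,7) = 8 (sole candidate).
(6,8) = 4 (sole candidate).
(7,1) = 8 (sole candidate).
(7,7) = 4 (sole candidate).
(9,8) = 8 (sole candidate).
(2,8) = 9 (sole candidate).
(4,4) = 1 (sole candidate).
(4,9) = 5 (sole candidate).
(5,9) = 1 (sole candidate).
(6,3) = 8 (sole candidate).
(6,7) = 3 (sole candidate).
(9,6) = 9 (sole candidate).
(1,4) = 9 (sole candidate).
(4,1) = 2 (sole candidate).
(6,2) = 1 (sole candidate).
(6,5) = 9 (sole candidate).
(8,1) = 9: row 8 has {1,3,5,6,7}; col 1 has {2,3,4,5,6,7,8}; box has {1,3,7,8} → only 9 remains.

9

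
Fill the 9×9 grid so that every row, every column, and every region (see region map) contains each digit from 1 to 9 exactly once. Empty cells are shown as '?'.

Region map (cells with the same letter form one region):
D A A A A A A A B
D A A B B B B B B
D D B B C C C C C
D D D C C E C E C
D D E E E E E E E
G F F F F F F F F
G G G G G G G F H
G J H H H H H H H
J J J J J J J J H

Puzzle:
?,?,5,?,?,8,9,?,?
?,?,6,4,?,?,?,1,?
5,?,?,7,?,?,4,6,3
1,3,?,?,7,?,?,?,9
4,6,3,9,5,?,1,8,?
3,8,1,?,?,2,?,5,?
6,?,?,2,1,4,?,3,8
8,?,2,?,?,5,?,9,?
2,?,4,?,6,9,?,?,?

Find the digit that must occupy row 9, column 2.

5

row 1, column 1 = 7: row 1 has {5,8,9}; col 1 has {1,2,3,4,5,6,8}; region has {1,3,4,5,6} → only 7 remains.
row 2, column 1 = 9: row 2 has {1,4,6}; col 1 has {1,2,3,4,5,6,7,8}; region has {1,3,4,5,6,7} → only 9 remains.
row 2, column 6 = 3: row 2 has {1,4,6,9}; col 6 has {2,4,5,8,9}; region has {1,4,7} → only 3 remains.
row 3, column 2 = 2: row 3 has {3,4,5,6,7}; col 2 has {3,6,8}; region has {1,3,4,5,6,7,9} → only 2 remains.
row 3, column 5 = 8: row 3 has {2,3,4,5,6,7}; col 5 has {1,5,6,7}; region has {3,4,6,7,9} → only 8 remains.
row 3, column 6 = 1: row 3 has {2,3,4,5,6,7,8}; col 6 has {2,3,4,5,8,9}; region has {3,4,6,7,8,9} → only 1 remains.
row 4, column 3 = 8: row 4 has {1,3,7,9}; col 3 has {1,2,3,4,5,6}; region has {1,2,3,4,5,6,7,9} → only 8 remains.
row 4, column 4 = 5: row 4 has {1,3,7,8,9}; col 4 has {2,4,7,9}; region has {1,3,4,6,7,8,9} → only 5 remains.
row 4, column 6 = 6: row 4 has {1,3,5,7,8,9}; col 6 has {1,2,3,4,5,8,9}; region has {1,3,5,8,9} → only 6 remains.
row 4, column 7 = 2: row 4 has {1,3,5,6,7,8,9}; col 7 has {1,4,9}; region has {1,3,4,5,6,7,8,9} → only 2 remains.
row 4, column 8 = 4: row 4 has {1,2,3,5,6,7,8,9}; col 8 has {1,3,5,6,8,9}; region has {1,3,5,6,8,9} → only 4 remains.
row 5, column 6 = 7: row 5 has {1,3,4,5,6,8,9}; col 6 has {1,2,3,4,5,6,8,9}; region has {1,3,4,5,6,8,9} → only 7 remains.
row 5, column 9 = 2: row 5 has {1,3,4,5,6,7,8,9}; col 9 has {3,8,9}; region has {1,3,4,5,6,7,8,9} → only 2 remains.
row 6, column 4 = 6: row 6 has {1,2,3,5,8}; col 4 has {2,4,5,7,9}; region has {1,2,3,5,8} → only 6 remains.
row 6, column 7 = 7: row 6 has {1,2,3,5,6,8}; col 7 has {1,2,4,9}; region has {1,2,3,5,6,8} → only 7 remains.
row 6, column 9 = 4: row 6 has {1,2,3,5,6,7,8}; col 9 has {2,3,8,9}; region has {1,2,3,5,6,7,8} → only 4 remains.
row 7, column 7 = 5: row 7 has {1,2,3,4,6,8}; col 7 has {1,2,4,7,9}; region has {1,2,3,4,6,8} → only 5 remains.
row 9, column 8 = 7: row 9 has {2,4,6,9}; col 8 has {1,3,4,5,6,8,9}; region has {2,4,6,9} → only 7 remains.
row 9, column 9 = 1: row 9 has {2,4,6,7,9}; col 9 has {2,3,4,8,9}; region has {2,5,8,9} → only 1 remains.
row 1, column 8 = 2: row 1 has {5,7,8,9}; col 8 has {1,3,4,5,6,7,8,9}; region has {5,6,8,9} → only 2 remains.
row 1, column 9 = 6: row 1 has {2,5,7,8,9}; col 9 has {1,2,3,4,8,9}; region has {1,3,4,7} → only 6 remains.
row 2, column 2 = 7: row 2 has {1,3,4,6,9}; col 2 has {2,3,6,8}; region has {2,5,6,8,9} → only 7 remains.
row 2, column 5 = 2: row 2 has {1,3,4,6,7,9}; col 5 has {1,5,6,7,8}; region has {1,3,4,6,7} → only 2 remains.
row 2, column 7 = 8: row 2 has {1,2,3,4,6,7,9}; col 7 has {1,2,4,5,7,9}; region has {1,2,3,4,6,7} → only 8 remains.
row 2, column 9 = 5: row 2 has {1,2,3,4,6,7,8,9}; col 9 has {1,2,3,4,6,8,9}; region has {1,2,3,4,6,7,8} → only 5 remains.
row 3, column 3 = 9: row 3 has {1,2,3,4,5,6,7,8}; col 3 has {1,2,3,4,5,6,8}; region has {1,2,3,4,5,6,7,8} → only 9 remains.
row 6, column 5 = 9: row 6 has {1,2,3,4,5,6,7,8}; col 5 has {1,2,5,6,7,8}; region has {1,2,3,4,5,6,7,8} → only 9 remains.
row 7, column 2 = 9: row 7 has {1,2,3,4,5,6,8}; col 2 has {2,3,6,7,8}; region has {1,2,3,4,5,6,8} → only 9 remains.
row 7, column 3 = 7: row 7 has {1,2,3,4,5,6,8,9}; col 3 has {1,2,3,4,5,6,8,9}; region has {1,2,3,4,5,6,8,9} → only 7 remains.
row 8, column 2 = 1: row 8 has {2,5,8,9}; col 2 has {2,3,6,7,8,9}; region has {2,4,6,7,9} → only 1 remains.
row 8, column 4 = 3: row 8 has {1,2,5,8,9}; col 4 has {2,4,5,6,7,9}; region has {1,2,5,8,9} → only 3 remains.
row 8, column 5 = 4: row 8 has {1,2,3,5,8,9}; col 5 has {1,2,5,6,7,8,9}; region has {1,2,3,5,8,9} → only 4 remains.
row 8, column 7 = 6: row 8 has {1,2,3,4,5,8,9}; col 7 has {1,2,4,5,7,8,9}; region has {1,2,3,4,5,8,9} → only 6 remains.
row 8, column 9 = 7: row 8 has {1,2,3,4,5,6,8,9}; col 9 has {1,2,3,4,5,6,8,9}; region has {1,2,3,4,5,6,8,9} → only 7 remains.
row 9, column 2 = 5: row 9 has {1,2,4,6,7,9}; col 2 has {1,2,3,6,7,8,9}; region has {1,2,4,6,7,9} → only 5 remains.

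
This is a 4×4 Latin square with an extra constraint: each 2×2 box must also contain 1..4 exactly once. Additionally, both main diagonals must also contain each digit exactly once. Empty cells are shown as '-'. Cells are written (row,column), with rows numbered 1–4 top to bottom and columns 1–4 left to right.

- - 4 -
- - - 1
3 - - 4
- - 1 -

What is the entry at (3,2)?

(3,3) = 2: row 3 has {3,4}; col 3 has {1,4}; box has {1,4}; main diagonal has {} → only 2 remains.
(4,4) = 3: row 4 has {1}; col 4 has {1,4}; box has {1,2,4}; main diagonal has {2} → only 3 remains.
(1,1) = 1: row 1 has {4}; col 1 has {3}; box has {}; main diagonal has {2,3} → only 1 remains.
(1,4) = 2: row 1 has {1,4}; col 4 has {1,3,4}; box has {1,4}; anti-diagonal has {} → only 2 remains.
(2,2) = 4: row 2 has {1}; col 2 has {}; box has {1}; main diagonal has {1,2,3} → only 4 remains.
(2,3) = 3: row 2 has {1,4}; col 3 has {1,2,4}; box has {1,2,4}; anti-diagonal has {2} → only 3 remains.
(3,2) = 1: row 3 has {2,3,4}; col 2 has {4}; box has {3}; anti-diagonal has {2,3} → only 1 remains.

1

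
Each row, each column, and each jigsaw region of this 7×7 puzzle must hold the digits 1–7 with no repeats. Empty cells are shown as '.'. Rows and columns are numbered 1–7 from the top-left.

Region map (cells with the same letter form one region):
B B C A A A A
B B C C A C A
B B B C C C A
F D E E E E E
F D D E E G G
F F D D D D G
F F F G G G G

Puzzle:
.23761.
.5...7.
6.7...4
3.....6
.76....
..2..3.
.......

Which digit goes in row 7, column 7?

row 1, column 1 = 4 (sole candidate).
row 1, column 7 = 5 (sole candidate).
row 2, column 1 = 1 (sole candidate).
row 2, column 3 = 4 (sole candidate).
row 3, column 2 = 3 (sole candidate).
row 2, column 4 = 6 (hidden single in row 2).
row 4, column 5 = 7 (hidden single in row 4).
row 6, column 2 = 6 (hidden single in row 6).
row 7, column 6 = 6 (hidden single in row 7).
row 7, column 2 = 4 (hidden single in region F).
row 4, column 2 = 1 (sole candidate).
row 4, column 3 = 5 (sole candidate).
row 7, column 3 = 1 (sole candidate).
row 6, column 7 = 1 (hidden single in row 6).
row 6, column 1 = 7 (hidden single in row 6).
row 7, column 7 = 7: in row 7, 7 can only go here (every other open cell in that row sees a 7).

7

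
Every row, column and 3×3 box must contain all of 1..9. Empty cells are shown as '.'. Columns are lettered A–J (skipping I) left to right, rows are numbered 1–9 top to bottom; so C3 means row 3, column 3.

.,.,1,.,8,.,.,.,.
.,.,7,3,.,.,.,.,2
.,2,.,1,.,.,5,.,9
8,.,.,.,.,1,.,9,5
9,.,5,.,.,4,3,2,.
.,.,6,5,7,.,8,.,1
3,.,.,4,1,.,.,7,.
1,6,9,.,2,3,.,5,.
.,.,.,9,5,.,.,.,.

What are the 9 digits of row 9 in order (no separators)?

E5 = 6: row 5 has {2,3,4,5,9}; col 5 has {1,2,5,7,8}; box has {1,4,5,7} → only 6 remains.
J5 = 7: row 5 has {2,3,4,5,6,9}; col 9 has {1,2,5,9}; box has {1,2,3,5,8,9} → only 7 remains.
H6 = 4: row 6 has {1,5,6,7,8}; col 8 has {2,5,7,9}; box has {1,2,3,5,7,8,9} → only 4 remains.
G8 = 4: row 8 has {1,2,3,5,6,9}; col 7 has {3,5,8}; box has {5,7} → only 4 remains.
J8 = 8: row 8 has {1,2,3,4,5,6,9}; col 9 has {1,2,5,7,9}; box has {4,5,7} → only 8 remains.
E3 = 4: row 3 has {1,2,5,9}; col 5 has {1,2,5,6,7,8}; box has {1,3,8} → only 4 remains.
D4 = 2: row 4 has {1,5,8,9}; col 4 has {1,3,4,5,9}; box has {1,4,5,6,7} → only 2 remains.
E4 = 3: row 4 has {1,2,5,8,9}; col 5 has {1,2,4,5,6,7,8}; box has {1,2,4,5,6,7} → only 3 remains.
G4 = 6: row 4 has {1,2,3,5,8,9}; col 7 has {3,4,5,8}; box has {1,2,3,4,5,7,8,9} → only 6 remains.
B5 = 1: row 5 has {2,3,4,5,6,7,9}; col 2 has {2,6}; box has {5,6,8,9} → only 1 remains.
D5 = 8: row 5 has {1,2,3,4,5,6,7,9}; col 4 has {1,2,3,4,5,9}; box has {1,2,3,4,5,6,7} → only 8 remains.
A6 = 2: row 6 has {1,4,5,6,7,8}; col 1 has {1,3,8,9}; box has {1,5,6,8,9} → only 2 remains.
B6 = 3: row 6 has {1,2,4,5,6,7,8}; col 2 has {1,2,6}; box has {1,2,5,6,8,9} → only 3 remains.
F6 = 9: row 6 has {1,2,3,4,5,6,7,8}; col 6 has {1,3,4}; box has {1,2,3,4,5,6,7,8} → only 9 remains.
J7 = 6: row 7 has {1,3,4,7}; col 9 has {1,2,5,7,8,9}; box has {4,5,7,8} → only 6 remains.
D8 = 7: row 8 has {1,2,3,4,5,6,8,9}; col 4 has {1,2,3,4,5,8,9}; box has {1,2,3,4,5,9} → only 7 remains.
J9 = 3: row 9 has {5,9}; col 9 has {1,2,5,6,7,8,9}; box has {4,5,6,7,8} → only 3 remains.
D1 = 6: row 1 has {1,8}; col 4 has {1,2,3,4,5,7,8,9}; box has {1,3,4,8} → only 6 remains.
G1 = 7: row 1 has {1,6,8}; col 7 has {3,4,5,6,8}; box has {2,5,9} → only 7 remains.
H1 = 3: row 1 has {1,6,7,8}; col 8 has {2,4,5,7,9}; box has {2,5,7,9} → only 3 remains.
J1 = 4: row 1 has {1,3,6,7,8}; col 9 has {1,2,3,5,6,7,8,9}; box has {2,3,5,7,9} → only 4 remains.
E2 = 9: row 2 has {2,3,7}; col 5 has {1,2,3,4,5,6,7,8}; box has {1,3,4,6,8} → only 9 remains.
F2 = 5: row 2 has {2,3,7,9}; col 6 has {1,3,4,9}; box has {1,3,4,6,8,9} → only 5 remains.
G2 = 1: row 2 has {2,3,5,7,9}; col 7 has {3,4,5,6,7,8}; box has {2,3,4,5,7,9} → only 1 remains.
A3 = 6: row 3 has {1,2,4,5,9}; col 1 has {1,2,3,8,9}; box has {1,2,7} → only 6 remains.
F3 = 7: row 3 has {1,2,4,5,6,9}; col 6 has {1,3,4,5,9}; box has {1,3,4,5,6,8,9} → only 7 remains.
H3 = 8: row 3 has {1,2,4,5,6,7,9}; col 8 has {2,3,4,5,7,9}; box has {1,2,3,4,5,7,9} → only 8 remains.
C4 = 4: row 4 has {1,2,3,5,6,8,9}; col 3 has {1,5,6,7,9}; box has {1,2,3,5,6,8,9} → only 4 remains.
F7 = 8: row 7 has {1,3,4,6,7}; col 6 has {1,3,4,5,7,9}; box has {1,2,3,4,5,7,9} → only 8 remains.
F9 = 6: row 9 has {3,5,9}; col 6 has {1,3,4,5,7,8,9}; box has {1,2,3,4,5,7,8,9} → only 6 remains.
G9 = 2: row 9 has {3,5,6,9}; col 7 has {1,3,4,5,6,7,8}; box has {3,4,5,6,7,8} → only 2 remains.
H9 = 1: row 9 has {2,3,5,6,9}; col 8 has {2,3,4,5,7,8,9}; box has {2,3,4,5,6,7,8} → only 1 remains.
A1 = 5: row 1 has {1,3,4,6,7,8}; col 1 has {1,2,3,6,8,9}; box has {1,2,6,7} → only 5 remains.
B1 = 9: row 1 has {1,3,4,5,6,7,8}; col 2 has {1,2,3,6}; box has {1,2,5,6,7} → only 9 remains.
F1 = 2: row 1 has {1,3,4,5,6,7,8,9}; col 6 has {1,3,4,5,6,7,8,9}; box has {1,3,4,5,6,7,8,9} → only 2 remains.
A2 = 4: row 2 has {1,2,3,5,7,9}; col 1 has {1,2,3,5,6,8,9}; box has {1,2,5,6,7,9} → only 4 remains.
B2 = 8: row 2 has {1,2,3,4,5,7,9}; col 2 has {1,2,3,6,9}; box has {1,2,4,5,6,7,9} → only 8 remains.
H2 = 6: row 2 has {1,2,3,4,5,7,8,9}; col 8 has {1,2,3,4,5,7,8,9}; box has {1,2,3,4,5,7,8,9} → only 6 remains.
C3 = 3: row 3 has {1,2,4,5,6,7,8,9}; col 3 has {1,4,5,6,7,9}; box has {1,2,4,5,6,7,8,9} → only 3 remains.
B4 = 7: row 4 has {1,2,3,4,5,6,8,9}; col 2 has {1,2,3,6,8,9}; box has {1,2,3,4,5,6,8,9} → only 7 remains.
B7 = 5: row 7 has {1,3,4,6,7,8}; col 2 has {1,2,3,6,7,8,9}; box has {1,3,6,9} → only 5 remains.
C7 = 2: row 7 has {1,3,4,5,6,7,8}; col 3 has {1,3,4,5,6,7,9}; box has {1,3,5,6,9} → only 2 remains.
G7 = 9: row 7 has {1,2,3,4,5,6,7,8}; col 7 has {1,2,3,4,5,6,7,8}; box has {1,2,3,4,5,6,7,8} → only 9 remains.
A9 = 7: row 9 has {1,2,3,5,6,9}; col 1 has {1,2,3,4,5,6,8,9}; box has {1,2,3,5,6,9} → only 7 remains.
B9 = 4: row 9 has {1,2,3,5,6,7,9}; col 2 has {1,2,3,5,6,7,8,9}; box has {1,2,3,5,6,7,9} → only 4 remains.
C9 = 8: row 9 has {1,2,3,4,5,6,7,9}; col 3 has {1,2,3,4,5,6,7,9}; box has {1,2,3,4,5,6,7,9} → only 8 remains.

748956213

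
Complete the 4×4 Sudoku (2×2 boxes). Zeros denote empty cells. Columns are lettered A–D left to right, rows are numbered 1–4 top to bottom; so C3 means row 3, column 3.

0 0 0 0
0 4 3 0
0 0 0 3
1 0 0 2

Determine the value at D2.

A2 = 2: row 2 has {3,4}; col 1 has {1}; box has {4} → only 2 remains.
D2 = 1: row 2 has {2,3,4}; col 4 has {2,3}; box has {3} → only 1 remains.

1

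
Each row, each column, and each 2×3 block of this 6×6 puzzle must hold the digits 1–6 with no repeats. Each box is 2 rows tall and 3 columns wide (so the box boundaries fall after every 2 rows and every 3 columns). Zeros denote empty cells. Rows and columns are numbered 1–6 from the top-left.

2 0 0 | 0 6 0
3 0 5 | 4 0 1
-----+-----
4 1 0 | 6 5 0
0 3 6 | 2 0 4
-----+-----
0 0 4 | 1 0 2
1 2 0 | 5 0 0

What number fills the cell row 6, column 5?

row 1, column 2 = 4: row 1 has {2,6}; col 2 has {1,2,3}; box has {2,3,5} → only 4 remains.
row 1, column 3 = 1: row 1 has {2,4,6}; col 3 has {4,5,6}; box has {2,3,4,5} → only 1 remains.
row 1, column 4 = 3: row 1 has {1,2,4,6}; col 4 has {1,2,4,5,6}; box has {1,4,6} → only 3 remains.
row 1, column 6 = 5: row 1 has {1,2,3,4,6}; col 6 has {1,2,4}; box has {1,3,4,6} → only 5 remains.
row 2, column 2 = 6: row 2 has {1,3,4,5}; col 2 has {1,2,3,4}; box has {1,2,3,4,5} → only 6 remains.
row 2, column 5 = 2: row 2 has {1,3,4,5,6}; col 5 has {5,6}; box has {1,3,4,5,6} → only 2 remains.
row 3, column 3 = 2: row 3 has {1,4,5,6}; col 3 has {1,4,5,6}; box has {1,3,4,6} → only 2 remains.
row 3, column 6 = 3: row 3 has {1,2,4,5,6}; col 6 has {1,2,4,5}; box has {2,4,5,6} → only 3 remains.
row 4, column 1 = 5: row 4 has {2,3,4,6}; col 1 has {1,2,3,4}; box has {1,2,3,4,6} → only 5 remains.
row 4, column 5 = 1: row 4 has {2,3,4,5,6}; col 5 has {2,5,6}; box has {2,3,4,5,6} → only 1 remains.
row 5, column 1 = 6: row 5 has {1,2,4}; col 1 has {1,2,3,4,5}; box has {1,2,4} → only 6 remains.
row 5, column 2 = 5: row 5 has {1,2,4,6}; col 2 has {1,2,3,4,6}; box has {1,2,4,6} → only 5 remains.
row 5, column 5 = 3: row 5 has {1,2,4,5,6}; col 5 has {1,2,5,6}; box has {1,2,5} → only 3 remains.
row 6, column 3 = 3: row 6 has {1,2,5}; col 3 has {1,2,4,5,6}; box has {1,2,4,5,6} → only 3 remains.
row 6, column 5 = 4: row 6 has {1,2,3,5}; col 5 has {1,2,3,5,6}; box has {1,2,3,5} → only 4 remains.

4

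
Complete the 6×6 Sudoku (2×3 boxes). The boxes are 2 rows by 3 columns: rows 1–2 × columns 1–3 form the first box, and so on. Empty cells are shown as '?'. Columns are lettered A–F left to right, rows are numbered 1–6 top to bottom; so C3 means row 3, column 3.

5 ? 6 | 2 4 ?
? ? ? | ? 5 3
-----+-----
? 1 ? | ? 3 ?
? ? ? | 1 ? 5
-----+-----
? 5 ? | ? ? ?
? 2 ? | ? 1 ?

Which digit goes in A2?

B1 = 3 (sole candidate).
F1 = 1 (sole candidate).
B2 = 4 (sole candidate).
D2 = 6 (sole candidate).
D3 = 4 (sole candidate).
B4 = 6 (sole candidate).
E4 = 2 (sole candidate).
D5 = 3 (sole candidate).
E5 = 6 (sole candidate).
D6 = 5 (sole candidate).
F6 = 4 (sole candidate).
A3 = 2 (sole candidate).
C3 = 5 (sole candidate).
F3 = 6 (sole candidate).
F5 = 2 (sole candidate).
C6 = 3 (sole candidate).
A2 = 1: row 2 has {3,4,5,6}; col 1 has {2,5}; box has {3,4,5,6} → only 1 remains.

1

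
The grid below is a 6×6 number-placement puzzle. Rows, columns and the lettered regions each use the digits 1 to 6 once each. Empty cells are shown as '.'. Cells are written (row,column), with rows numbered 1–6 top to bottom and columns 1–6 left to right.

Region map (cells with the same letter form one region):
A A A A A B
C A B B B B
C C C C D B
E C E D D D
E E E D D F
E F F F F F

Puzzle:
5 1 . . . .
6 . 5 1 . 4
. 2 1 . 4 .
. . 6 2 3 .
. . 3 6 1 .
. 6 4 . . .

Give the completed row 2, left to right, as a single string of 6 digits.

635124

(1,3) = 2: row 1 has {1,5}; col 3 has {1,3,4,5,6}; region has {1,5} → only 2 remains.
(1,5) = 6: row 1 has {1,2,5}; col 5 has {1,3,4}; region has {1,2,5} → only 6 remains.
(1,6) = 3: row 1 has {1,2,5,6}; col 6 has {4}; region has {1,4,5} → only 3 remains.
(2,2) = 3: row 2 has {1,4,5,6}; col 2 has {1,2,6}; region has {1,2,5,6} → only 3 remains.
(2,5) = 2: row 2 has {1,3,4,5,6}; col 5 has {1,3,4,6}; region has {1,3,4,5} → only 2 remains.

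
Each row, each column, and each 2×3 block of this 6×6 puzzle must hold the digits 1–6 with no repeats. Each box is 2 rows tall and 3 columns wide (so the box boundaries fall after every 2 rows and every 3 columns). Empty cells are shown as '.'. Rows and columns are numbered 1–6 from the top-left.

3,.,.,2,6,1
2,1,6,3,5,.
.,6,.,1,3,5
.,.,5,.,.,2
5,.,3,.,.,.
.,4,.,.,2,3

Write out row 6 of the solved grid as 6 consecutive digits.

641523

row 1, column 2 = 5 (sole candidate).
row 1, column 3 = 4 (sole candidate).
row 2, column 6 = 4 (sole candidate).
row 3, column 1 = 4 (sole candidate).
row 3, column 3 = 2 (sole candidate).
row 4, column 1 = 1 (sole candidate).
row 4, column 2 = 3 (sole candidate).
row 4, column 5 = 4 (sole candidate).
row 5, column 2 = 2 (sole candidate).
row 5, column 5 = 1 (sole candidate).
row 5, column 6 = 6 (sole candidate).
row 6, column 1 = 6: row 6 has {2,3,4}; col 1 has {1,2,3,4,5}; box has {2,3,4,5} → only 6 remains.
row 6, column 3 = 1: row 6 has {2,3,4,6}; col 3 has {2,3,4,5,6}; box has {2,3,4,5,6} → only 1 remains.
row 6, column 4 = 5: row 6 has {1,2,3,4,6}; col 4 has {1,2,3}; box has {1,2,3,6} → only 5 remains.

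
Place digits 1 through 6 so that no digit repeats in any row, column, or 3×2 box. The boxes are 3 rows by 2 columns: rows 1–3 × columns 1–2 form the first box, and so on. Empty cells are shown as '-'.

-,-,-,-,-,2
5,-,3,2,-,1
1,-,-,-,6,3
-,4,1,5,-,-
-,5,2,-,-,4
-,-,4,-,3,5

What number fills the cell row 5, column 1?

row 2, column 2 = 6: row 2 has {1,2,3,5}; col 2 has {4,5}; box has {1,5} → only 6 remains.
row 2, column 5 = 4: row 2 has {1,2,3,5,6}; col 5 has {3,6}; box has {1,2,3,6} → only 4 remains.
row 3, column 2 = 2: row 3 has {1,3,6}; col 2 has {4,5,6}; box has {1,5,6} → only 2 remains.
row 3, column 3 = 5: row 3 has {1,2,3,6}; col 3 has {1,2,3,4}; box has {2,3} → only 5 remains.
row 3, column 4 = 4: row 3 has {1,2,3,5,6}; col 4 has {2,5}; box has {2,3,5} → only 4 remains.
row 4, column 5 = 2: row 4 has {1,4,5}; col 5 has {3,4,6}; box has {3,4,5} → only 2 remains.
row 4, column 6 = 6: row 4 has {1,2,4,5}; col 6 has {1,2,3,4,5}; box has {2,3,4,5} → only 6 remains.
row 5, column 5 = 1: row 5 has {2,4,5}; col 5 has {2,3,4,6}; box has {2,3,4,5,6} → only 1 remains.
row 6, column 2 = 1: row 6 has {3,4,5}; col 2 has {2,4,5,6}; box has {4,5} → only 1 remains.
row 6, column 4 = 6: row 6 has {1,3,4,5}; col 4 has {2,4,5}; box has {1,2,4,5} → only 6 remains.
row 1, column 2 = 3: row 1 has {2}; col 2 has {1,2,4,5,6}; box has {1,2,5,6} → only 3 remains.
row 1, column 3 = 6: row 1 has {2,3}; col 3 has {1,2,3,4,5}; box has {2,3,4,5} → only 6 remains.
row 1, column 4 = 1: row 1 has {2,3,6}; col 4 has {2,4,5,6}; box has {2,3,4,5,6} → only 1 remains.
row 1, column 5 = 5: row 1 has {1,2,3,6}; col 5 has {1,2,3,4,6}; box has {1,2,3,4,6} → only 5 remains.
row 4, column 1 = 3: row 4 has {1,2,4,5,6}; col 1 has {1,5}; box has {1,4,5} → only 3 remains.
row 5, column 1 = 6: row 5 has {1,2,4,5}; col 1 has {1,3,5}; box has {1,3,4,5} → only 6 remains.

6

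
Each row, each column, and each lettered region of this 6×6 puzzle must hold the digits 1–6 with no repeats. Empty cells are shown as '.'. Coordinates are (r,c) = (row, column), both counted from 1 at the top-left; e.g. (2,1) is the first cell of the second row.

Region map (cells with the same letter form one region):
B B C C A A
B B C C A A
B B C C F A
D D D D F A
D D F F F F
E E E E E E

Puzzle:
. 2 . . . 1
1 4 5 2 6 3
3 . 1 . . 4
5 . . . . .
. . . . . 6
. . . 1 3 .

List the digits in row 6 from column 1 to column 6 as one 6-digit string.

(1,1) = 6 (sole candidate).
(1,5) = 5 (sole candidate).
(3,2) = 5 (sole candidate).
(3,4) = 6 (sole candidate).
(3,5) = 2 (sole candidate).
(4,6) = 2 (sole candidate).
(6,2) = 6: row 6 has {1,3}; col 2 has {2,4,5}; region has {1,3} → only 6 remains.
(6,6) = 5: row 6 has {1,3,6}; col 6 has {1,2,3,4,6}; region has {1,3,6} → only 5 remains.
(4,3) = 6 (hidden single in row 4).
(5,1) = 2 (hidden single in row 5).
(5,4) = 5 (hidden single in row 5).
(6,1) = 4: row 6 has {1,3,5,6}; col 1 has {1,2,3,5,6}; region has {1,3,5,6} → only 4 remains.
(6,3) = 2: row 6 has {1,3,4,5,6}; col 3 has {1,5,6}; region has {1,3,4,5,6} → only 2 remains.

462135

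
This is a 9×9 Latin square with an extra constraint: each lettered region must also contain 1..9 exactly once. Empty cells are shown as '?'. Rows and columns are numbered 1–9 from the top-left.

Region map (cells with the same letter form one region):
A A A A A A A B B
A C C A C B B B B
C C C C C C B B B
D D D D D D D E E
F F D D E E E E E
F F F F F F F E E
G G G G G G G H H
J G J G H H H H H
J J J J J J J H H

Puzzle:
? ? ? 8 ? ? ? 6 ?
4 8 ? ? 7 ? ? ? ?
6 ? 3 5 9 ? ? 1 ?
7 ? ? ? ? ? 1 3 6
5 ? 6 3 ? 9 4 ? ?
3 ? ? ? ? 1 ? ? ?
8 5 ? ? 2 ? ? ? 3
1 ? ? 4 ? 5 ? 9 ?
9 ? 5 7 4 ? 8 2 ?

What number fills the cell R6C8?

7

R1C1 = 2 (sole candidate).
R2C8 = 5 (sole candidate).
R8C3 = 2 (sole candidate).
R9C9 = 1 (sole candidate).
R2C3 = 1 (sole candidate).
R1C9 = 4 (hidden single in row 1).
R2C4 = 6 (hidden single in row 2).
R3C9 = 8 (hidden single in row 3).
R8C9 = 7 (sole candidate).
R5C9 = 2 (sole candidate).
R6C9 = 5 (sole candidate).
R7C8 = 4 (sole candidate).
R8C7 = 6 (sole candidate).
R2C9 = 9 (sole candidate).
R5C2 = 7 (sole candidate).
R5C8 = 8 (sole candidate).
R6C8 = 7: row 6 has {1,3,5}; col 8 has {1,2,3,4,5,6,8,9}; region has {2,3,4,5,6,8,9} → only 7 remains.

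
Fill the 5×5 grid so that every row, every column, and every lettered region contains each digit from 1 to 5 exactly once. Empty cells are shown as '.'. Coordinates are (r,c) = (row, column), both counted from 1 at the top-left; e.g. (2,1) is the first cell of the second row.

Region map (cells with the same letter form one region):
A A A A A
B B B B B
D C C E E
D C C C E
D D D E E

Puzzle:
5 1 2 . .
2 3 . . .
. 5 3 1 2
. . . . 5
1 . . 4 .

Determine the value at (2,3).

(1,4) = 3: row 1 has {1,2,5}; col 4 has {1,4}; region has {1,2,5} → only 3 remains.
(1,5) = 4: row 1 has {1,2,3,5}; col 5 has {2,5}; region has {1,2,3,5} → only 4 remains.
(2,4) = 5: row 2 has {2,3}; col 4 has {1,3,4}; region has {2,3} → only 5 remains.
(2,5) = 1: row 2 has {2,3,5}; col 5 has {2,4,5}; region has {2,3,5} → only 1 remains.
(3,1) = 4: row 3 has {1,2,3,5}; col 1 has {1,2,5}; region has {1} → only 4 remains.
(4,1) = 3: row 4 has {5}; col 1 has {1,2,4,5}; region has {1,4} → only 3 remains.
(4,4) = 2: row 4 has {3,5}; col 4 has {1,3,4,5}; region has {3,5} → only 2 remains.
(5,2) = 2: row 5 has {1,4}; col 2 has {1,3,5}; region has {1,3,4} → only 2 remains.
(5,3) = 5: row 5 has {1,2,4}; col 3 has {2,3}; region has {1,2,3,4} → only 5 remains.
(5,5) = 3: row 5 has {1,2,4,5}; col 5 has {1,2,4,5}; region has {1,2,4,5} → only 3 remains.
(2,3) = 4: row 2 has {1,2,3,5}; col 3 has {2,3,5}; region has {1,2,3,5} → only 4 remains.

4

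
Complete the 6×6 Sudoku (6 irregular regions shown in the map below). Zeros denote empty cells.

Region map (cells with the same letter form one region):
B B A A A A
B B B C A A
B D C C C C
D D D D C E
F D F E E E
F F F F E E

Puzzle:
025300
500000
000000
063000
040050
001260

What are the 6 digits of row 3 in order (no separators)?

612435

r5c3 = 6: row 5 has {4,5}; col 3 has {1,3,5}; region has {1,2} → only 6 remains.
r5c4 = 1: row 5 has {4,5,6}; col 4 has {2,3}; region has {5,6} → only 1 remains.
r2c3 = 4: row 2 has {5}; col 3 has {1,3,5,6}; region has {2,5} → only 4 remains.
r2c4 = 6: row 2 has {4,5}; col 4 has {1,2,3}; region has {} → only 6 remains.
r3c3 = 2: row 3 has {}; col 3 has {1,3,4,5,6}; region has {6} → only 2 remains.
r4c4 = 5: row 4 has {3,6}; col 4 has {1,2,3,6}; region has {3,4,6} → only 5 remains.
r5c1 = 3: row 5 has {1,4,5,6}; col 1 has {5}; region has {1,2,6} → only 3 remains.
r5c6 = 2: row 5 has {1,3,4,5,6}; col 6 has {}; region has {1,5,6} → only 2 remains.
r6c1 = 4: row 6 has {1,2,6}; col 1 has {3,5}; region has {1,2,3,6} → only 4 remains.
r6c2 = 5: row 6 has {1,2,4,6}; col 2 has {2,4,6}; region has {1,2,3,4,6} → only 5 remains.
r6c6 = 3: row 6 has {1,2,4,5,6}; col 6 has {2}; region has {1,2,5,6} → only 3 remains.
r2c6 = 1: row 2 has {4,5,6}; col 6 has {2,3}; region has {3,5} → only 1 remains.
r3c2 = 1: row 3 has {2}; col 2 has {2,4,5,6}; region has {3,4,5,6} → only 1 remains.
r3c4 = 4: row 3 has {1,2}; col 4 has {1,2,3,5,6}; region has {2,6} → only 4 remains.
r3c5 = 3: row 3 has {1,2,4}; col 5 has {5,6}; region has {2,4,6} → only 3 remains.
r3c6 = 5: row 3 has {1,2,3,4}; col 6 has {1,2,3}; region has {2,3,4,6} → only 5 remains.
r4c1 = 2: row 4 has {3,5,6}; col 1 has {3,4,5}; region has {1,3,4,5,6} → only 2 remains.
r4c5 = 1: row 4 has {2,3,5,6}; col 5 has {3,5,6}; region has {2,3,4,5,6} → only 1 remains.
r4c6 = 4: row 4 has {1,2,3,5,6}; col 6 has {1,2,3,5}; region has {1,2,3,5,6} → only 4 remains.
r1c5 = 4: row 1 has {2,3,5}; col 5 has {1,3,5,6}; region has {1,3,5} → only 4 remains.
r1c6 = 6: row 1 has {2,3,4,5}; col 6 has {1,2,3,4,5}; region has {1,3,4,5} → only 6 remains.
r2c2 = 3: row 2 has {1,4,5,6}; col 2 has {1,2,4,5,6}; region has {2,4,5} → only 3 remains.
r2c5 = 2: row 2 has {1,3,4,5,6}; col 5 has {1,3,4,5,6}; region has {1,3,4,5,6} → only 2 remains.
r3c1 = 6: row 3 has {1,2,3,4,5}; col 1 has {2,3,4,5}; region has {2,3,4,5} → only 6 remains.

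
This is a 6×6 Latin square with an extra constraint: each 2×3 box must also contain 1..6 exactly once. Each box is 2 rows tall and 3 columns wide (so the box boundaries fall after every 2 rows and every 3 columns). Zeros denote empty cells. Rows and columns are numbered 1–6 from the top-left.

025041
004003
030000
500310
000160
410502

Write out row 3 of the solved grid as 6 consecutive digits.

631425

r1c4 = 6: row 1 has {1,2,4,5}; col 4 has {1,3,5}; box has {1,3,4} → only 6 remains.
r2c2 = 6: row 2 has {3,4}; col 2 has {1,2,3}; box has {2,4,5} → only 6 remains.
r2c4 = 2: row 2 has {3,4,6}; col 4 has {1,3,5,6}; box has {1,3,4,6} → only 2 remains.
r2c5 = 5: row 2 has {2,3,4,6}; col 5 has {1,4,6}; box has {1,2,3,4,6} → only 5 remains.
r3c4 = 4: row 3 has {3}; col 4 has {1,2,3,5,6}; box has {1,3} → only 4 remains.
r3c5 = 2: row 3 has {3,4}; col 5 has {1,4,5,6}; box has {1,3,4} → only 2 remains.
r4c2 = 4: row 4 has {1,3,5}; col 2 has {1,2,3,6}; box has {3,5} → only 4 remains.
r4c6 = 6: row 4 has {1,3,4,5}; col 6 has {1,2,3}; box has {1,2,3,4} → only 6 remains.
r5c2 = 5: row 5 has {1,6}; col 2 has {1,2,3,4,6}; box has {1,4} → only 5 remains.
r5c6 = 4: row 5 has {1,5,6}; col 6 has {1,2,3,6}; box has {1,2,5,6} → only 4 remains.
r6c5 = 3: row 6 has {1,2,4,5}; col 5 has {1,2,4,5,6}; box has {1,2,4,5,6} → only 3 remains.
r1c1 = 3: row 1 has {1,2,4,5,6}; col 1 has {4,5}; box has {2,4,5,6} → only 3 remains.
r2c1 = 1: row 2 has {2,3,4,5,6}; col 1 has {3,4,5}; box has {2,3,4,5,6} → only 1 remains.
r3c1 = 6: row 3 has {2,3,4}; col 1 has {1,3,4,5}; box has {3,4,5} → only 6 remains.
r3c3 = 1: row 3 has {2,3,4,6}; col 3 has {4,5}; box has {3,4,5,6} → only 1 remains.
r3c6 = 5: row 3 has {1,2,3,4,6}; col 6 has {1,2,3,4,6}; box has {1,2,3,4,6} → only 5 remains.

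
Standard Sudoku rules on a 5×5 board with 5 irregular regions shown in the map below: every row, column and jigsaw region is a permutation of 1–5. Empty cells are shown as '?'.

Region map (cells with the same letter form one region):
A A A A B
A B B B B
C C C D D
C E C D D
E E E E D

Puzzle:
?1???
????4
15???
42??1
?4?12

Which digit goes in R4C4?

R2C2 = 3: row 2 has {4}; col 2 has {1,2,4,5}; region has {4} → only 3 remains.
R3C5 = 3: row 3 has {1,5}; col 5 has {1,2,4}; region has {1,2} → only 3 remains.
R4C3 = 3: row 4 has {1,2,4}; col 3 has {}; region has {1,4,5} → only 3 remains.
R4C4 = 5: row 4 has {1,2,3,4}; col 4 has {1}; region has {1,2,3} → only 5 remains.

5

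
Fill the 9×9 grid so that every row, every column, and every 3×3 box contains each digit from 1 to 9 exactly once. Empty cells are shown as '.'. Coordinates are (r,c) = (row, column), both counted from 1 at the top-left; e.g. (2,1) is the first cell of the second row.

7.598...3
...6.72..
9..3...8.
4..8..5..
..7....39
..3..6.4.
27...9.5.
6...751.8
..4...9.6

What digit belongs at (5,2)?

1

(7,9) = 4: row 7 has {2,5,7,9}; col 9 has {3,6,8,9}; box has {1,5,6,8,9} → only 4 remains.
(8,3) = 9: row 8 has {1,5,6,7,8}; col 3 has {3,4,5,7}; box has {2,4,6,7} → only 9 remains.
(8,8) = 2: row 8 has {1,5,6,7,8,9}; col 8 has {3,4,5,8}; box has {1,4,5,6,8,9} → only 2 remains.
(9,8) = 7: row 9 has {4,6,9}; col 8 has {2,3,4,5,8}; box has {1,2,4,5,6,8,9} → only 7 remains.
(7,4) = 1: row 7 has {2,4,5,7,9}; col 4 has {3,6,8,9}; box has {5,7,9} → only 1 remains.
(7,7) = 3: row 7 has {1,2,4,5,7,9}; col 7 has {1,2,5,9}; box has {1,2,4,5,6,7,8,9} → only 3 remains.
(8,2) = 3: row 8 has {1,2,5,6,7,8,9}; col 2 has {7}; box has {2,4,6,7,9} → only 3 remains.
(8,4) = 4: row 8 has {1,2,3,5,6,7,8,9}; col 4 has {1,3,6,8,9}; box has {1,5,7,9} → only 4 remains.
(9,4) = 2: row 9 has {4,6,7,9}; col 4 has {1,3,4,6,8,9}; box has {1,4,5,7,9} → only 2 remains.
(9,5) = 3: row 9 has {2,4,6,7,9}; col 5 has {7,8}; box has {1,2,4,5,7,9} → only 3 remains.
(9,6) = 8: row 9 has {2,3,4,6,7,9}; col 6 has {5,6,7,9}; box has {1,2,3,4,5,7,9} → only 8 remains.
(5,4) = 5: row 5 has {3,7,9}; col 4 has {1,2,3,4,6,8,9}; box has {6,8} → only 5 remains.
(6,4) = 7: row 6 has {3,4,6}; col 4 has {1,2,3,4,5,6,8,9}; box has {5,6,8} → only 7 remains.
(6,7) = 8: row 6 has {3,4,6,7}; col 7 has {1,2,3,5,9}; box has {3,4,5,9} → only 8 remains.
(7,3) = 8: row 7 has {1,2,3,4,5,7,9}; col 3 has {3,4,5,7,9}; box has {2,3,4,6,7,9} → only 8 remains.
(7,5) = 6: row 7 has {1,2,3,4,5,7,8,9}; col 5 has {3,7,8}; box has {1,2,3,4,5,7,8,9} → only 6 remains.
(2,3) = 1: row 2 has {2,6,7}; col 3 has {3,4,5,7,8,9}; box has {5,7,9} → only 1 remains.
(2,8) = 9: row 2 has {1,2,6,7}; col 8 has {2,3,4,5,7,8}; box has {2,3,8} → only 9 remains.
(2,9) = 5: row 2 has {1,2,6,7,9}; col 9 has {3,4,6,8,9}; box has {2,3,8,9} → only 5 remains.
(5,7) = 6: row 5 has {3,5,7,9}; col 7 has {1,2,3,5,8,9}; box has {3,4,5,8,9} → only 6 remains.
(1,7) = 4: row 1 has {3,5,7,8,9}; col 7 has {1,2,3,5,6,8,9}; box has {2,3,5,8,9} → only 4 remains.
(2,5) = 4: row 2 has {1,2,5,6,7,9}; col 5 has {3,6,7,8}; box has {3,6,7,8,9} → only 4 remains.
(3,7) = 7: row 3 has {3,8,9}; col 7 has {1,2,3,4,5,6,8,9}; box has {2,3,4,5,8,9} → only 7 remains.
(3,9) = 1: row 3 has {3,7,8,9}; col 9 has {3,4,5,6,8,9}; box has {2,3,4,5,7,8,9} → only 1 remains.
(4,8) = 1: row 4 has {4,5,8}; col 8 has {2,3,4,5,7,8,9}; box has {3,4,5,6,8,9} → only 1 remains.
(6,9) = 2: row 6 has {3,4,6,7,8}; col 9 has {1,3,4,5,6,8,9}; box has {1,3,4,5,6,8,9} → only 2 remains.
(1,8) = 6: row 1 has {3,4,5,7,8,9}; col 8 has {1,2,3,4,5,7,8,9}; box has {1,2,3,4,5,7,8,9} → only 6 remains.
(2,2) = 8: row 2 has {1,2,4,5,6,7,9}; col 2 has {3,7}; box has {1,5,7,9} → only 8 remains.
(3,6) = 2: row 3 has {1,3,7,8,9}; col 6 has {5,6,7,8,9}; box has {3,4,6,7,8,9} → only 2 remains.
(4,6) = 3: row 4 has {1,4,5,8}; col 6 has {2,5,6,7,8,9}; box has {5,6,7,8} → only 3 remains.
(4,9) = 7: row 4 has {1,3,4,5,8}; col 9 has {1,2,3,4,5,6,8,9}; box has {1,2,3,4,5,6,8,9} → only 7 remains.
(1,2) = 2: row 1 has {3,4,5,6,7,8,9}; col 2 has {3,7,8}; box has {1,5,7,8,9} → only 2 remains.
(1,6) = 1: row 1 has {2,3,4,5,6,7,8,9}; col 6 has {2,3,5,6,7,8,9}; box has {2,3,4,6,7,8,9} → only 1 remains.
(2,1) = 3: row 2 has {1,2,4,5,6,7,8,9}; col 1 has {2,4,6,7,9}; box has {1,2,5,7,8,9} → only 3 remains.
(3,3) = 6: row 3 has {1,2,3,7,8,9}; col 3 has {1,3,4,5,7,8,9}; box has {1,2,3,5,7,8,9} → only 6 remains.
(3,5) = 5: row 3 has {1,2,3,6,7,8,9}; col 5 has {3,4,6,7,8}; box has {1,2,3,4,6,7,8,9} → only 5 remains.
(4,3) = 2: row 4 has {1,3,4,5,7,8}; col 3 has {1,3,4,5,6,7,8,9}; box has {3,4,7} → only 2 remains.
(4,5) = 9: row 4 has {1,2,3,4,5,7,8}; col 5 has {3,4,5,6,7,8}; box has {3,5,6,7,8} → only 9 remains.
(5,2) = 1: row 5 has {3,5,6,7,9}; col 2 has {2,3,7,8}; box has {2,3,4,7} → only 1 remains.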